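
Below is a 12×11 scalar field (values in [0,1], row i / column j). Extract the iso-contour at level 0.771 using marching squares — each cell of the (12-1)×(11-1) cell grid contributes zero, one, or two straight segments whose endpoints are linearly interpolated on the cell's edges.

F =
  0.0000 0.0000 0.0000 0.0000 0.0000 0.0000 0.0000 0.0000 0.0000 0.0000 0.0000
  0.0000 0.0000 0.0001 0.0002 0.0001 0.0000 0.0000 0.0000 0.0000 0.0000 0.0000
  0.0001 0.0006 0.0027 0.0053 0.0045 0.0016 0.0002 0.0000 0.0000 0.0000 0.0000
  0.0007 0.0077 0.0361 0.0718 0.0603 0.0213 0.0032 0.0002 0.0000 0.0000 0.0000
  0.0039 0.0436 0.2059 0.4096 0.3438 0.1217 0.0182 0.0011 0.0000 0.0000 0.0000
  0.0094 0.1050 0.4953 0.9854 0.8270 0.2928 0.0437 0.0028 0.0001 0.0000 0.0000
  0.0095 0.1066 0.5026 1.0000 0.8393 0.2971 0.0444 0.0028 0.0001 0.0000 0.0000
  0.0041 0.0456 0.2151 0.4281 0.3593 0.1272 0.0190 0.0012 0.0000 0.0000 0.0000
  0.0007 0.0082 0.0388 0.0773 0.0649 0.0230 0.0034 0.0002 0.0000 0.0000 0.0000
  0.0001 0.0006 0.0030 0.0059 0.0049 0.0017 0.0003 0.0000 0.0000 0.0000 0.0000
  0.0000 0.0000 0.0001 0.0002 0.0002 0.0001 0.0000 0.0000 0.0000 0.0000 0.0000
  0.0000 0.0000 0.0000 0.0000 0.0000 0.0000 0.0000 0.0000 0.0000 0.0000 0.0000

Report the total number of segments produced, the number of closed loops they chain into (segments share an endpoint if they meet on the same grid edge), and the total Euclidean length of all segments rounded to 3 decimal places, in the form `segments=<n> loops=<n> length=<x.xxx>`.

segments=8 loops=1 length=5.597

cell (4,2): code 0100 → (4.628,3.000)–(5.000,2.563)
cell (4,3): code 1100 → (4.884,4.000)–(4.628,3.000)
cell (4,4): code 1000 → (5.000,4.105)–(4.884,4.000)
cell (5,2): code 0110 → (5.000,2.563)–(6.000,2.540)
cell (5,4): code 1001 → (6.000,4.126)–(5.000,4.105)
cell (6,2): code 0010 → (6.000,2.540)–(6.400,3.000)
cell (6,3): code 0011 → (6.400,3.000)–(6.142,4.000)
cell (6,4): code 0001 → (6.142,4.000)–(6.000,4.126)
total: 8 segments, chained into 1 closed loop(s), length Σ = 5.596571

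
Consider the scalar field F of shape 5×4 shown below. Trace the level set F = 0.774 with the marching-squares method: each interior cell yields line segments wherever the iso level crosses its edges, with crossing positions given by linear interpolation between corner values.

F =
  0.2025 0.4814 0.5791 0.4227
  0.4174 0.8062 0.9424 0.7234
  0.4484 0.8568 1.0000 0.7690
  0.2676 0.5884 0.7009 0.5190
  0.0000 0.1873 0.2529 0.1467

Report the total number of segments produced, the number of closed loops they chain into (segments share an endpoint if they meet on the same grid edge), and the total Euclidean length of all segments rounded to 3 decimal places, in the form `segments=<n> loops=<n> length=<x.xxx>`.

cell (0,0): code 0100 → (0.901,1.000)–(1.000,0.917)
cell (0,1): code 1100 → (0.536,2.000)–(0.901,1.000)
cell (0,2): code 1000 → (1.000,2.769)–(0.536,2.000)
cell (1,0): code 0110 → (1.000,0.917)–(2.000,0.797)
cell (1,2): code 1001 → (2.000,2.978)–(1.000,2.769)
cell (2,0): code 0010 → (2.000,0.797)–(2.308,1.000)
cell (2,1): code 0011 → (2.308,1.000)–(2.756,2.000)
cell (2,2): code 0001 → (2.756,2.000)–(2.000,2.978)
total: 8 segments, chained into 1 closed loop(s), length Σ = 6.820932

segments=8 loops=1 length=6.821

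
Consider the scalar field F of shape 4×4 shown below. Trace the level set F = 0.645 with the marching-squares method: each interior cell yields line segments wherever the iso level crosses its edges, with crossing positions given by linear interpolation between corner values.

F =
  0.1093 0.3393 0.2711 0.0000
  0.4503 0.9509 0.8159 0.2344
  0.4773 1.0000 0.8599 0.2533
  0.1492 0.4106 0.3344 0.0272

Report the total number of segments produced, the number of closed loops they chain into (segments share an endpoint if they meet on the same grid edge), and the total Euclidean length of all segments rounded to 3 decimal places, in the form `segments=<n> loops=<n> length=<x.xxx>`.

segments=8 loops=1 length=6.708

cell (0,0): code 0100 → (0.500,1.000)–(1.000,0.389)
cell (0,1): code 1100 → (0.686,2.000)–(0.500,1.000)
cell (0,2): code 1000 → (1.000,2.294)–(0.686,2.000)
cell (1,0): code 0110 → (1.000,0.389)–(2.000,0.321)
cell (1,2): code 1001 → (2.000,2.354)–(1.000,2.294)
cell (2,0): code 0010 → (2.000,0.321)–(2.602,1.000)
cell (2,1): code 0011 → (2.602,1.000)–(2.409,2.000)
cell (2,2): code 0001 → (2.409,2.000)–(2.000,2.354)
total: 8 segments, chained into 1 closed loop(s), length Σ = 6.708240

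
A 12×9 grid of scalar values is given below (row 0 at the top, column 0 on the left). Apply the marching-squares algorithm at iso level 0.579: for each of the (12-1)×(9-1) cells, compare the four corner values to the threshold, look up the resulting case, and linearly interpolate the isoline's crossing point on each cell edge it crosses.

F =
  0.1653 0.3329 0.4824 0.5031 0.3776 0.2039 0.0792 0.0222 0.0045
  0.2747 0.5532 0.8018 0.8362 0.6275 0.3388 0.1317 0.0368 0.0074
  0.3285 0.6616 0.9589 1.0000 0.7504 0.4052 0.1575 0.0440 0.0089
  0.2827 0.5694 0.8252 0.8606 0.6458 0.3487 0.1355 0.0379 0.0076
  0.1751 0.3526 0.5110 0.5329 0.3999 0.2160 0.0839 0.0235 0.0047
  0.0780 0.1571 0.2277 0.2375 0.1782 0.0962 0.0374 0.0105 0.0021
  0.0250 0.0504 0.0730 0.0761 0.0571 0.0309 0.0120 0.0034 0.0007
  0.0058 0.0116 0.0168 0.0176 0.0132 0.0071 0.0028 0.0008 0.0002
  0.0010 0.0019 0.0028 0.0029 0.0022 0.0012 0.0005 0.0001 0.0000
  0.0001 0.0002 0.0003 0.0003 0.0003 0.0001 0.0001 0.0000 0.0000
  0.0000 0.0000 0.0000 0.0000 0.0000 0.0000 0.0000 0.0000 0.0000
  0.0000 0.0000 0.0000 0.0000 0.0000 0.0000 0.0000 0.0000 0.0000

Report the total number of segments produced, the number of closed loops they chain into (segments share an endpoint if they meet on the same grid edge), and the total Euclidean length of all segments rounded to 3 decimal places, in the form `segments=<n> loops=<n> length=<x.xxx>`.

cell (0,1): code 0100 → (0.302,2.000)–(1.000,1.104)
cell (0,2): code 1100 → (0.228,3.000)–(0.302,2.000)
cell (0,3): code 1100 → (0.806,4.000)–(0.228,3.000)
cell (0,4): code 1000 → (1.000,4.168)–(0.806,4.000)
cell (1,0): code 0100 → (1.238,1.000)–(2.000,0.752)
cell (1,1): code 1110 → (1.000,1.104)–(1.238,1.000)
cell (1,4): code 1001 → (2.000,4.497)–(1.000,4.168)
cell (2,0): code 0010 → (2.000,0.752)–(2.896,1.000)
cell (2,1): code 0111 → (2.896,1.000)–(3.000,1.038)
cell (2,4): code 1001 → (3.000,4.225)–(2.000,4.497)
cell (3,1): code 0010 → (3.000,1.038)–(3.784,2.000)
cell (3,2): code 0011 → (3.784,2.000)–(3.859,3.000)
cell (3,3): code 0011 → (3.859,3.000)–(3.272,4.000)
cell (3,4): code 0001 → (3.272,4.000)–(3.000,4.225)
total: 14 segments, chained into 1 closed loop(s), length Σ = 11.496760

segments=14 loops=1 length=11.497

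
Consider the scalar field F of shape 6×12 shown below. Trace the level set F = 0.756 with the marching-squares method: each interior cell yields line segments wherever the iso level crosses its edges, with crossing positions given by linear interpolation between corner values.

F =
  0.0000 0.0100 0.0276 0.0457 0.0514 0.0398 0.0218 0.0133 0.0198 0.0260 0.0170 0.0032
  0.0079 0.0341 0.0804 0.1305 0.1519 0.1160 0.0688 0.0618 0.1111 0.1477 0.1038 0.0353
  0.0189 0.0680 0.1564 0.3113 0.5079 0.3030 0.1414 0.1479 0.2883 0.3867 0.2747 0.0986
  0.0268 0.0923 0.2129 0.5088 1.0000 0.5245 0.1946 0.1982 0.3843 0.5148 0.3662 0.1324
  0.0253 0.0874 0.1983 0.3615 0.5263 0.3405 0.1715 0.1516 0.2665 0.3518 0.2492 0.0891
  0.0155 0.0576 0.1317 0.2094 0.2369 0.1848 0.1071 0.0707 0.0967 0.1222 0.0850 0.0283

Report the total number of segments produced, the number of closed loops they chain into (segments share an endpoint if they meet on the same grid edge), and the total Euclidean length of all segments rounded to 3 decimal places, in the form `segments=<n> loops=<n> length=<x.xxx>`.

cell (2,3): code 0100 → (2.504,4.000)–(3.000,3.503)
cell (2,4): code 1000 → (3.000,4.513)–(2.504,4.000)
cell (3,3): code 0010 → (3.000,3.503)–(3.515,4.000)
cell (3,4): code 0001 → (3.515,4.000)–(3.000,4.513)
total: 4 segments, chained into 1 closed loop(s), length Σ = 2.858088

segments=4 loops=1 length=2.858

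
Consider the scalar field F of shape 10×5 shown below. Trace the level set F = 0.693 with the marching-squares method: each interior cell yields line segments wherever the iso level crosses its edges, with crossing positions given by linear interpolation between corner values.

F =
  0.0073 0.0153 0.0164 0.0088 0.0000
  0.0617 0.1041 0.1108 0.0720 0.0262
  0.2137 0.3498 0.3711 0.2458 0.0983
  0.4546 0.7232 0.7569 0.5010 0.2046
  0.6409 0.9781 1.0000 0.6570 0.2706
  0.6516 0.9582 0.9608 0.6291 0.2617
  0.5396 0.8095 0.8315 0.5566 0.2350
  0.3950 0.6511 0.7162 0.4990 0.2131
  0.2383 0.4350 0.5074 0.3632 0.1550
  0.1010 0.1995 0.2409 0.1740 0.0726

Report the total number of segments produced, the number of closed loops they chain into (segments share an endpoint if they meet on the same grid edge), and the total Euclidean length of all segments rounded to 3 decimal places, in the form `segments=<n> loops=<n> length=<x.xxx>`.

cell (2,0): code 0100 → (2.919,1.000)–(3.000,0.888)
cell (2,1): code 1100 → (2.834,2.000)–(2.919,1.000)
cell (2,2): code 1000 → (3.000,2.250)–(2.834,2.000)
cell (3,0): code 0110 → (3.000,0.888)–(4.000,0.155)
cell (3,2): code 1001 → (4.000,2.895)–(3.000,2.250)
cell (4,0): code 0110 → (4.000,0.155)–(5.000,0.135)
cell (4,2): code 1001 → (5.000,2.807)–(4.000,2.895)
cell (5,0): code 0110 → (5.000,0.135)–(6.000,0.568)
cell (5,2): code 1001 → (6.000,2.504)–(5.000,2.807)
cell (6,0): code 0010 → (6.000,0.568)–(6.735,1.000)
cell (6,1): code 0111 → (6.735,1.000)–(7.000,1.644)
cell (6,2): code 1001 → (7.000,2.107)–(6.000,2.504)
cell (7,1): code 0010 → (7.000,1.644)–(7.111,2.000)
cell (7,2): code 0001 → (7.111,2.000)–(7.000,2.107)
total: 14 segments, chained into 1 closed loop(s), length Σ = 11.162715

segments=14 loops=1 length=11.163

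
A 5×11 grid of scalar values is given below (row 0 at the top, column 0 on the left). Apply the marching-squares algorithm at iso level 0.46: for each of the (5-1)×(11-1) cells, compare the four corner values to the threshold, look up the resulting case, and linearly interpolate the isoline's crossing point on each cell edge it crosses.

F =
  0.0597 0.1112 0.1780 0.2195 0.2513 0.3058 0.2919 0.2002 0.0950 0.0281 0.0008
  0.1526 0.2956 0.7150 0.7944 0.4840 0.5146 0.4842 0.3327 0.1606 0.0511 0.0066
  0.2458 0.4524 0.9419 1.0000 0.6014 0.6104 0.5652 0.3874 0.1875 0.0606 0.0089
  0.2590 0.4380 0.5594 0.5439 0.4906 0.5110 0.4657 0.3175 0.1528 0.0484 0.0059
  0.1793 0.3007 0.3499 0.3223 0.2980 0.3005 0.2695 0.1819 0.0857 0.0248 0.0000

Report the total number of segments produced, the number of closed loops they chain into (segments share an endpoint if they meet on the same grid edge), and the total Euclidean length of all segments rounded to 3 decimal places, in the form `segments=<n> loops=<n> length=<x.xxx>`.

segments=16 loops=1 length=14.474

cell (0,1): code 0100 → (0.525,2.000)–(1.000,1.392)
cell (0,2): code 1100 → (0.418,3.000)–(0.525,2.000)
cell (0,3): code 1100 → (0.897,4.000)–(0.418,3.000)
cell (0,4): code 1100 → (0.739,5.000)–(0.897,4.000)
cell (0,5): code 1100 → (0.874,6.000)–(0.739,5.000)
cell (0,6): code 1000 → (1.000,6.160)–(0.874,6.000)
cell (1,1): code 0110 → (1.000,1.392)–(2.000,1.016)
cell (1,6): code 1001 → (2.000,6.592)–(1.000,6.160)
cell (2,1): code 0110 → (2.000,1.016)–(3.000,1.181)
cell (2,6): code 1001 → (3.000,6.038)–(2.000,6.592)
cell (3,1): code 0010 → (3.000,1.181)–(3.474,2.000)
cell (3,2): code 0011 → (3.474,2.000)–(3.379,3.000)
cell (3,3): code 0011 → (3.379,3.000)–(3.159,4.000)
cell (3,4): code 0011 → (3.159,4.000)–(3.242,5.000)
cell (3,5): code 0011 → (3.242,5.000)–(3.029,6.000)
cell (3,6): code 0001 → (3.029,6.000)–(3.000,6.038)
total: 16 segments, chained into 1 closed loop(s), length Σ = 14.473914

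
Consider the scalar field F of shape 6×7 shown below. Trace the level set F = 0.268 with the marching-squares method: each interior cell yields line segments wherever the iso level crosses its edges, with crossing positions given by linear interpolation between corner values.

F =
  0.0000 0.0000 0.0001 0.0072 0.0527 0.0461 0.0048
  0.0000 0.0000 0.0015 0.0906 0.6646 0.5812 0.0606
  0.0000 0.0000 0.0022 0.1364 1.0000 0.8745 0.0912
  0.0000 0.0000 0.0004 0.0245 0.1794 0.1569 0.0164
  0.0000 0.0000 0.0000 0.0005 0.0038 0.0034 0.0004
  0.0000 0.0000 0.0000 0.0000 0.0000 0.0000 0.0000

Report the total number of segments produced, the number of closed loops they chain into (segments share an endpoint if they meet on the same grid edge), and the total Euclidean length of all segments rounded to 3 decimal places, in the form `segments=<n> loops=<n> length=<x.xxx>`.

cell (0,3): code 0100 → (0.352,4.000)–(1.000,3.309)
cell (0,4): code 1100 → (0.415,5.000)–(0.352,4.000)
cell (0,5): code 1000 → (1.000,5.602)–(0.415,5.000)
cell (1,3): code 0110 → (1.000,3.309)–(2.000,3.152)
cell (1,5): code 1001 → (2.000,5.774)–(1.000,5.602)
cell (2,3): code 0010 → (2.000,3.152)–(2.892,4.000)
cell (2,4): code 0011 → (2.892,4.000)–(2.845,5.000)
cell (2,5): code 0001 → (2.845,5.000)–(2.000,5.774)
total: 8 segments, chained into 1 closed loop(s), length Σ = 8.193537

segments=8 loops=1 length=8.194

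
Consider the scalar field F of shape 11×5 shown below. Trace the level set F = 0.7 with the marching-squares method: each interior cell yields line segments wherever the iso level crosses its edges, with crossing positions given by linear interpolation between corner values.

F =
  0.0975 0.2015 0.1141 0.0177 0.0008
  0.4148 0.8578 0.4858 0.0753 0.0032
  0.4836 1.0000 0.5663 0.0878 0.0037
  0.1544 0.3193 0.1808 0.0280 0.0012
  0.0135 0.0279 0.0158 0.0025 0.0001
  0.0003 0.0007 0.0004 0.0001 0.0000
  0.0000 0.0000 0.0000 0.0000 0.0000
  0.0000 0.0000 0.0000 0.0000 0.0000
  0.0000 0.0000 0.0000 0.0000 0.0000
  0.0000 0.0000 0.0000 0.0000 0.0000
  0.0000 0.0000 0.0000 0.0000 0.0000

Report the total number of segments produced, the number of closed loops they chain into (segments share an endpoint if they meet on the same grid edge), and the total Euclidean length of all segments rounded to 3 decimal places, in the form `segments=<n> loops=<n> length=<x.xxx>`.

segments=6 loops=1 length=4.527

cell (0,0): code 0100 → (0.760,1.000)–(1.000,0.644)
cell (0,1): code 1000 → (1.000,1.424)–(0.760,1.000)
cell (1,0): code 0110 → (1.000,0.644)–(2.000,0.419)
cell (1,1): code 1001 → (2.000,1.692)–(1.000,1.424)
cell (2,0): code 0010 → (2.000,0.419)–(2.441,1.000)
cell (2,1): code 0001 → (2.441,1.000)–(2.000,1.692)
total: 6 segments, chained into 1 closed loop(s), length Σ = 4.526862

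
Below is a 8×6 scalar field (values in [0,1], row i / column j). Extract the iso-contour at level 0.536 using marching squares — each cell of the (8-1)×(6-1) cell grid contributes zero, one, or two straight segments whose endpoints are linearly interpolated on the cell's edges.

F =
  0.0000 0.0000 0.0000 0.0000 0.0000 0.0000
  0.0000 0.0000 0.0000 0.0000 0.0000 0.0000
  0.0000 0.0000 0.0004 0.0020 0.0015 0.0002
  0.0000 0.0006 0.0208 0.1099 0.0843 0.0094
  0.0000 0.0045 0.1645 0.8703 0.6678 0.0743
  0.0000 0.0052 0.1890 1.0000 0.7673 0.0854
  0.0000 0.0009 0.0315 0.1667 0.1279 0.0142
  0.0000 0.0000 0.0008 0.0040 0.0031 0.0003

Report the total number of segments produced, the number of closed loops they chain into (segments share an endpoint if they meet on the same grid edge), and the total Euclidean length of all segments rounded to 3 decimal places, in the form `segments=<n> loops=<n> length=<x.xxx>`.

cell (3,2): code 0100 → (3.560,3.000)–(4.000,2.526)
cell (3,3): code 1100 → (3.774,4.000)–(3.560,3.000)
cell (3,4): code 1000 → (4.000,4.222)–(3.774,4.000)
cell (4,2): code 0110 → (4.000,2.526)–(5.000,2.428)
cell (4,4): code 1001 → (5.000,4.339)–(4.000,4.222)
cell (5,2): code 0010 → (5.000,2.428)–(5.557,3.000)
cell (5,3): code 0011 → (5.557,3.000)–(5.362,4.000)
cell (5,4): code 0001 → (5.362,4.000)–(5.000,4.339)
total: 8 segments, chained into 1 closed loop(s), length Σ = 6.310377

segments=8 loops=1 length=6.310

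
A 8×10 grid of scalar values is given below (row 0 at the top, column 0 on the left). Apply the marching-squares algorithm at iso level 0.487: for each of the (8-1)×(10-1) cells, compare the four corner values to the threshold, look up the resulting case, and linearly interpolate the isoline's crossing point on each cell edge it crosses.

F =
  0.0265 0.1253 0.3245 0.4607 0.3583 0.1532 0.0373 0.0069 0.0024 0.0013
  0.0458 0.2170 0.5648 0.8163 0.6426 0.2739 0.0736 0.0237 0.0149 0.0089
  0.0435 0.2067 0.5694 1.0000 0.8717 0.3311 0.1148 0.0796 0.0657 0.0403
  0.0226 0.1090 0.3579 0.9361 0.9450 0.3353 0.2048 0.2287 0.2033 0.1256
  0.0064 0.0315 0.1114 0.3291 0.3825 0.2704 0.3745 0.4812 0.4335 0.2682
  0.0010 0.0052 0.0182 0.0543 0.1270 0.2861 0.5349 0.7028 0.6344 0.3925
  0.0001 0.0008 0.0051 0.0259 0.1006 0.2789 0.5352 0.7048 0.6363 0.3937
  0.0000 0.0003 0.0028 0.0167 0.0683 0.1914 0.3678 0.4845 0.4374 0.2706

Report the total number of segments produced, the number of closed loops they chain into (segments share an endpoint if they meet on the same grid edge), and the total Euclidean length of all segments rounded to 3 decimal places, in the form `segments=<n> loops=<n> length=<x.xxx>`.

cell (0,1): code 0100 → (0.676,2.000)–(1.000,1.776)
cell (0,2): code 1100 → (0.074,3.000)–(0.676,2.000)
cell (0,3): code 1100 → (0.453,4.000)–(0.074,3.000)
cell (0,4): code 1000 → (1.000,4.422)–(0.453,4.000)
cell (1,1): code 0110 → (1.000,1.776)–(2.000,1.773)
cell (1,4): code 1001 → (2.000,4.712)–(1.000,4.422)
cell (2,1): code 0010 → (2.000,1.773)–(2.390,2.000)
cell (2,2): code 0111 → (2.390,2.000)–(3.000,2.223)
cell (2,4): code 1001 → (3.000,4.751)–(2.000,4.712)
cell (3,2): code 0010 → (3.000,2.223)–(3.740,3.000)
cell (3,3): code 0011 → (3.740,3.000)–(3.814,4.000)
cell (3,4): code 0001 → (3.814,4.000)–(3.000,4.751)
cell (4,5): code 0100 → (4.701,6.000)–(5.000,5.807)
cell (4,6): code 1100 → (4.026,7.000)–(4.701,6.000)
cell (4,7): code 1100 → (4.266,8.000)–(4.026,7.000)
cell (4,8): code 1000 → (5.000,8.609)–(4.266,8.000)
cell (5,5): code 0110 → (5.000,5.807)–(6.000,5.812)
cell (5,8): code 1001 → (6.000,8.615)–(5.000,8.609)
cell (6,5): code 0010 → (6.000,5.812)–(6.288,6.000)
cell (6,6): code 0011 → (6.288,6.000)–(6.989,7.000)
cell (6,7): code 0011 → (6.989,7.000)–(6.751,8.000)
cell (6,8): code 0001 → (6.751,8.000)–(6.000,8.615)
total: 22 segments, chained into 2 closed loop(s), length Σ = 19.755112

segments=22 loops=2 length=19.755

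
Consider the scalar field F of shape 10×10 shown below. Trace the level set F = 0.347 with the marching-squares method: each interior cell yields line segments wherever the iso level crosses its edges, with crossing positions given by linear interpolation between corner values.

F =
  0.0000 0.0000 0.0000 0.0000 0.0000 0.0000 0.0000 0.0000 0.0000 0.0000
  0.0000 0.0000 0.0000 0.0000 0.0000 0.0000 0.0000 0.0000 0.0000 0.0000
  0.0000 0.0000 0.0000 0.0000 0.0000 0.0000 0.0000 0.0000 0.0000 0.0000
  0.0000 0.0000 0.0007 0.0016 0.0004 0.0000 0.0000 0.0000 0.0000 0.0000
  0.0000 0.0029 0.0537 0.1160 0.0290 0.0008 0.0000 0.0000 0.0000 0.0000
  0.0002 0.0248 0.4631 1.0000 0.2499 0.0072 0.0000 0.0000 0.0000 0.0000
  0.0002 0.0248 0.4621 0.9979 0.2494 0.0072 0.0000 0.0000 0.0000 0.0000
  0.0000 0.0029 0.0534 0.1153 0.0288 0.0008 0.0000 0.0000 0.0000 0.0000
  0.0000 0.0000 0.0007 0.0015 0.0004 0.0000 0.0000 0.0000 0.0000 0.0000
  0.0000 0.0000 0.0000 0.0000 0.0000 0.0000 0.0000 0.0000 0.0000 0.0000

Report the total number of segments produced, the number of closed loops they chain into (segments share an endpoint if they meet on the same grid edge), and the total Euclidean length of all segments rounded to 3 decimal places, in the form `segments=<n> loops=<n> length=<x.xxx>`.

segments=8 loops=1 length=7.253

cell (4,1): code 0100 → (4.716,2.000)–(5.000,1.735)
cell (4,2): code 1100 → (4.261,3.000)–(4.716,2.000)
cell (4,3): code 1000 → (5.000,3.871)–(4.261,3.000)
cell (5,1): code 0110 → (5.000,1.735)–(6.000,1.737)
cell (5,3): code 1001 → (6.000,3.870)–(5.000,3.871)
cell (6,1): code 0010 → (6.000,1.737)–(6.282,2.000)
cell (6,2): code 0011 → (6.282,2.000)–(6.737,3.000)
cell (6,3): code 0001 → (6.737,3.000)–(6.000,3.870)
total: 8 segments, chained into 1 closed loop(s), length Σ = 7.253153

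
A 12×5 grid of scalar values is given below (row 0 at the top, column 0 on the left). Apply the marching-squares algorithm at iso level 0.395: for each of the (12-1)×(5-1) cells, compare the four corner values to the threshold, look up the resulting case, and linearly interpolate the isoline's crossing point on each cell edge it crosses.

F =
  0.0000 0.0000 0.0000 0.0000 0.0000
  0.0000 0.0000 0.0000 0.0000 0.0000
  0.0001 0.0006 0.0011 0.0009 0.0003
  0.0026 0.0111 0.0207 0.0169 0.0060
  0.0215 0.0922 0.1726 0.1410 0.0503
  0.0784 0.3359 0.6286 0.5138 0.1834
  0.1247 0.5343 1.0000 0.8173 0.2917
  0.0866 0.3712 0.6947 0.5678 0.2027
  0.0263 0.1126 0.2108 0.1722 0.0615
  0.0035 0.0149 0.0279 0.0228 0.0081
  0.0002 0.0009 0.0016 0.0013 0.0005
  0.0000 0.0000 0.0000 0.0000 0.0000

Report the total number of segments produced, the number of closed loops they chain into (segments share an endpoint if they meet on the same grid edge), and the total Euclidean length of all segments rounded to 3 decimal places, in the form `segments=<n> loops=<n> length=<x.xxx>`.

cell (4,1): code 0100 → (4.488,2.000)–(5.000,1.202)
cell (4,2): code 1100 → (4.681,3.000)–(4.488,2.000)
cell (4,3): code 1000 → (5.000,3.360)–(4.681,3.000)
cell (5,0): code 0100 → (5.298,1.000)–(6.000,0.660)
cell (5,1): code 1110 → (5.000,1.202)–(5.298,1.000)
cell (5,3): code 1001 → (6.000,3.803)–(5.000,3.360)
cell (6,0): code 0010 → (6.000,0.660)–(6.854,1.000)
cell (6,1): code 0111 → (6.854,1.000)–(7.000,1.074)
cell (6,3): code 1001 → (7.000,3.473)–(6.000,3.803)
cell (7,1): code 0010 → (7.000,1.074)–(7.619,2.000)
cell (7,2): code 0011 → (7.619,2.000)–(7.437,3.000)
cell (7,3): code 0001 → (7.437,3.000)–(7.000,3.473)
total: 12 segments, chained into 1 closed loop(s), length Σ = 9.592264

segments=12 loops=1 length=9.592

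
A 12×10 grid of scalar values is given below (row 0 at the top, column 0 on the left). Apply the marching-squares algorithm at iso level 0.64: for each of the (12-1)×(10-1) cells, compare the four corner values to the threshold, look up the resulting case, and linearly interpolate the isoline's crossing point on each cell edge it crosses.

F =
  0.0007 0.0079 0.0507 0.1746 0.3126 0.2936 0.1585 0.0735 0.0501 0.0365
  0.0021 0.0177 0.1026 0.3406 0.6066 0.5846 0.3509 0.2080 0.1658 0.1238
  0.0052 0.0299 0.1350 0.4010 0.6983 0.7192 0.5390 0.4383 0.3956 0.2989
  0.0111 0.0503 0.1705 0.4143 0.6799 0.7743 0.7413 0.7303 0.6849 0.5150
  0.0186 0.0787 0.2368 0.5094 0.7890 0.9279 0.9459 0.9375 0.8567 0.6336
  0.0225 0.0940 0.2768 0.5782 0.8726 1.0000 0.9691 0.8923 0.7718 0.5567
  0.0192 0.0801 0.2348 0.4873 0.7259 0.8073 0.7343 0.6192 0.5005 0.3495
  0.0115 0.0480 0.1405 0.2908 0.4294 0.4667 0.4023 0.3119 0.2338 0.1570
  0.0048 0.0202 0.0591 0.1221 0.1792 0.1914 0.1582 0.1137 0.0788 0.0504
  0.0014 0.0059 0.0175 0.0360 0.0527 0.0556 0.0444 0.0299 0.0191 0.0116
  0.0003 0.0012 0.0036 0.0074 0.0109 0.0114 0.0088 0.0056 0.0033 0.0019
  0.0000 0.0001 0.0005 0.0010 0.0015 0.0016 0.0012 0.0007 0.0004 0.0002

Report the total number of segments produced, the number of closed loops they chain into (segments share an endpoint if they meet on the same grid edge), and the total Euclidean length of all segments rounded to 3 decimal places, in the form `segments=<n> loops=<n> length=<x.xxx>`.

cell (1,3): code 0100 → (1.364,4.000)–(2.000,3.804)
cell (1,4): code 1100 → (1.412,5.000)–(1.364,4.000)
cell (1,5): code 1000 → (2.000,5.440)–(1.412,5.000)
cell (2,3): code 0110 → (2.000,3.804)–(3.000,3.850)
cell (2,5): code 1101 → (2.499,6.000)–(2.000,5.440)
cell (2,6): code 1100 → (2.691,7.000)–(2.499,6.000)
cell (2,7): code 1100 → (2.845,8.000)–(2.691,7.000)
cell (2,8): code 1000 → (3.000,8.264)–(2.845,8.000)
cell (3,3): code 0110 → (3.000,3.850)–(4.000,3.467)
cell (3,8): code 1001 → (4.000,8.971)–(3.000,8.264)
cell (4,3): code 0110 → (4.000,3.467)–(5.000,3.210)
cell (4,8): code 1001 → (5.000,8.613)–(4.000,8.971)
cell (5,3): code 0110 → (5.000,3.210)–(6.000,3.640)
cell (5,6): code 1011 → (6.000,6.819)–(5.924,7.000)
cell (5,7): code 0011 → (5.924,7.000)–(5.486,8.000)
cell (5,8): code 0001 → (5.486,8.000)–(5.000,8.613)
cell (6,3): code 0010 → (6.000,3.640)–(6.290,4.000)
cell (6,4): code 0011 → (6.290,4.000)–(6.491,5.000)
cell (6,5): code 0011 → (6.491,5.000)–(6.284,6.000)
cell (6,6): code 0001 → (6.284,6.000)–(6.000,6.819)
total: 20 segments, chained into 1 closed loop(s), length Σ = 17.408204

segments=20 loops=1 length=17.408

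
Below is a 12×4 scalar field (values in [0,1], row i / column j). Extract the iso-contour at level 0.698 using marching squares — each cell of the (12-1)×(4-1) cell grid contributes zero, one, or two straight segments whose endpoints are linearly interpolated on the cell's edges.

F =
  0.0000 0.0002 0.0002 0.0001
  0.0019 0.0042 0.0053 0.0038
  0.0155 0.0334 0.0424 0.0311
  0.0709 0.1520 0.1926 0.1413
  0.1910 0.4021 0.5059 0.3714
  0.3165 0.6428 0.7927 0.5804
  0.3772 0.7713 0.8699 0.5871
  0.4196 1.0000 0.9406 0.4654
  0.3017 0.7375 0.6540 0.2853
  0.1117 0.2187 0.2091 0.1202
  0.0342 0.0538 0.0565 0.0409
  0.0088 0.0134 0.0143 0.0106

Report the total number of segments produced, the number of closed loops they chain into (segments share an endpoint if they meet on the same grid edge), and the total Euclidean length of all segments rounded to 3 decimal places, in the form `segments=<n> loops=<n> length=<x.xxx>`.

segments=12 loops=1 length=8.729

cell (4,1): code 0100 → (4.670,2.000)–(5.000,1.368)
cell (4,2): code 1000 → (5.000,2.446)–(4.670,2.000)
cell (5,0): code 0100 → (5.430,1.000)–(6.000,0.814)
cell (5,1): code 1110 → (5.000,1.368)–(5.430,1.000)
cell (5,2): code 1001 → (6.000,2.608)–(5.000,2.446)
cell (6,0): code 0110 → (6.000,0.814)–(7.000,0.480)
cell (6,2): code 1001 → (7.000,2.511)–(6.000,2.608)
cell (7,0): code 0110 → (7.000,0.480)–(8.000,0.909)
cell (7,1): code 1011 → (8.000,1.473)–(7.846,2.000)
cell (7,2): code 0001 → (7.846,2.000)–(7.000,2.511)
cell (8,0): code 0010 → (8.000,0.909)–(8.076,1.000)
cell (8,1): code 0001 → (8.076,1.000)–(8.000,1.473)
total: 12 segments, chained into 1 closed loop(s), length Σ = 8.729043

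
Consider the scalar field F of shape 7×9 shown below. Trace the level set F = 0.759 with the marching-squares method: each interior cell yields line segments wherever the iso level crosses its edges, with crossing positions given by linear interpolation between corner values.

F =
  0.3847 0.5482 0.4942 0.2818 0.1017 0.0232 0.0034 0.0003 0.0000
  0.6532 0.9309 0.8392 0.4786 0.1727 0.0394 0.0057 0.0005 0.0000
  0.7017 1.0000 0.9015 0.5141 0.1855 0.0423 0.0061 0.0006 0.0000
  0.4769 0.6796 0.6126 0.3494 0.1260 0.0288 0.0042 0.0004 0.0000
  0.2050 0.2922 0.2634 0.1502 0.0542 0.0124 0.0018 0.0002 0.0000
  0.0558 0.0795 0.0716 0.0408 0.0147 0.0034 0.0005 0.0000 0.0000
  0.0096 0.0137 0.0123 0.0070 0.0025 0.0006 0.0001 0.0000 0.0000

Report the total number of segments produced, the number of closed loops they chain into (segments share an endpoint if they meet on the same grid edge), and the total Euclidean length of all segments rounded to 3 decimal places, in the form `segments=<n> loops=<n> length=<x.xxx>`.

segments=8 loops=1 length=6.890

cell (0,0): code 0100 → (0.551,1.000)–(1.000,0.381)
cell (0,1): code 1100 → (0.768,2.000)–(0.551,1.000)
cell (0,2): code 1000 → (1.000,2.222)–(0.768,2.000)
cell (1,0): code 0110 → (1.000,0.381)–(2.000,0.192)
cell (1,2): code 1001 → (2.000,2.368)–(1.000,2.222)
cell (2,0): code 0010 → (2.000,0.192)–(2.752,1.000)
cell (2,1): code 0011 → (2.752,1.000)–(2.493,2.000)
cell (2,2): code 0001 → (2.493,2.000)–(2.000,2.368)
total: 8 segments, chained into 1 closed loop(s), length Σ = 6.890093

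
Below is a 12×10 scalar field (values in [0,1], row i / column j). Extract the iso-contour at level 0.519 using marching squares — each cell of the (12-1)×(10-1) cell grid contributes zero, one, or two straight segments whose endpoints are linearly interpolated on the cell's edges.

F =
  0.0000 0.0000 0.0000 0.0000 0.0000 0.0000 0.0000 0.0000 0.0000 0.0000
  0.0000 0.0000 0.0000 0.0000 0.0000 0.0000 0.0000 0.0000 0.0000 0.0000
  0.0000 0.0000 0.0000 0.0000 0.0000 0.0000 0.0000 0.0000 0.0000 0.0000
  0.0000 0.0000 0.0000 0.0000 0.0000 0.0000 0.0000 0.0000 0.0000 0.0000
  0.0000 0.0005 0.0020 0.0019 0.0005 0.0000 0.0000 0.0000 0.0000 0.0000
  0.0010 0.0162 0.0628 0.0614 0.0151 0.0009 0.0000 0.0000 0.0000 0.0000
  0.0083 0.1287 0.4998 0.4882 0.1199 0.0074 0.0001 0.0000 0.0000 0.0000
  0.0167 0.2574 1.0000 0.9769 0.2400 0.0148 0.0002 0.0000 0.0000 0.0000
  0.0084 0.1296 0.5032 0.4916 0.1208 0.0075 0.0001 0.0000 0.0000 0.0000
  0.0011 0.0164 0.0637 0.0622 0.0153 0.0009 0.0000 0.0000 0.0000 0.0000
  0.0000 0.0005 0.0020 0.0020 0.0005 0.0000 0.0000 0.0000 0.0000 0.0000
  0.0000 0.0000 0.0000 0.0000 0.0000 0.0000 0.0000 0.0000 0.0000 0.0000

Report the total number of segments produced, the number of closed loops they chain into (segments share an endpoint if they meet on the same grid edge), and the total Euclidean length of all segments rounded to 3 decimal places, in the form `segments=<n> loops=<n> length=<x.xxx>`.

cell (6,1): code 0100 → (6.038,2.000)–(7.000,1.352)
cell (6,2): code 1100 → (6.063,3.000)–(6.038,2.000)
cell (6,3): code 1000 → (7.000,3.621)–(6.063,3.000)
cell (7,1): code 0010 → (7.000,1.352)–(7.968,2.000)
cell (7,2): code 0011 → (7.968,2.000)–(7.944,3.000)
cell (7,3): code 0001 → (7.944,3.000)–(7.000,3.621)
total: 6 segments, chained into 1 closed loop(s), length Σ = 6.578980

segments=6 loops=1 length=6.579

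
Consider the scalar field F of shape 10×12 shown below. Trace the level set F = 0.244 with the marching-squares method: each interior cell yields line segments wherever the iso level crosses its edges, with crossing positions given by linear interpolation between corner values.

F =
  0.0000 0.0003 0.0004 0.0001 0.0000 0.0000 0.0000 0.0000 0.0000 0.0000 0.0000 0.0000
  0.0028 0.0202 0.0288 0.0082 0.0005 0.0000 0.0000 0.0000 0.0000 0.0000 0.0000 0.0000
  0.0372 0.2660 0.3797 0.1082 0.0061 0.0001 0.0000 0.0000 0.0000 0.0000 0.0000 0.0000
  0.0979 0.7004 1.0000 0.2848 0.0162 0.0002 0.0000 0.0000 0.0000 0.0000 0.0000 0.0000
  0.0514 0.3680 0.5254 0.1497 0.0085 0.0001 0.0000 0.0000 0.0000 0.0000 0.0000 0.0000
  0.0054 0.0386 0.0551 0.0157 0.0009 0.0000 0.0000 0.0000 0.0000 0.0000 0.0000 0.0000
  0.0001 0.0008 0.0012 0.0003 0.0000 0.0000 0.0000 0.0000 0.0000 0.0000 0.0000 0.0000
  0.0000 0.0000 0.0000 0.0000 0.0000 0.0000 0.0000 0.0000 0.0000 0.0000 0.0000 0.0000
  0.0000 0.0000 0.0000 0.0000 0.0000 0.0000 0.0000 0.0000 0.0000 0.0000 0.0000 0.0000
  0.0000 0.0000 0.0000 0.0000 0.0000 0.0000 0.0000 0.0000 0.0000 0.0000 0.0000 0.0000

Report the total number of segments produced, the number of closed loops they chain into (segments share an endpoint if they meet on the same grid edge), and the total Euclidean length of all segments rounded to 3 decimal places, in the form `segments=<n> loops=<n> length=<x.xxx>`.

cell (1,0): code 0100 → (1.910,1.000)–(2.000,0.904)
cell (1,1): code 1100 → (1.613,2.000)–(1.910,1.000)
cell (1,2): code 1000 → (2.000,2.500)–(1.613,2.000)
cell (2,0): code 0110 → (2.000,0.904)–(3.000,0.242)
cell (2,2): code 1101 → (2.769,3.000)–(2.000,2.500)
cell (2,3): code 1000 → (3.000,3.152)–(2.769,3.000)
cell (3,0): code 0110 → (3.000,0.242)–(4.000,0.608)
cell (3,2): code 1011 → (4.000,2.749)–(3.302,3.000)
cell (3,3): code 0001 → (3.302,3.000)–(3.000,3.152)
cell (4,0): code 0010 → (4.000,0.608)–(4.376,1.000)
cell (4,1): code 0011 → (4.376,1.000)–(4.598,2.000)
cell (4,2): code 0001 → (4.598,2.000)–(4.000,2.749)
total: 12 segments, chained into 1 closed loop(s), length Σ = 8.870135

segments=12 loops=1 length=8.870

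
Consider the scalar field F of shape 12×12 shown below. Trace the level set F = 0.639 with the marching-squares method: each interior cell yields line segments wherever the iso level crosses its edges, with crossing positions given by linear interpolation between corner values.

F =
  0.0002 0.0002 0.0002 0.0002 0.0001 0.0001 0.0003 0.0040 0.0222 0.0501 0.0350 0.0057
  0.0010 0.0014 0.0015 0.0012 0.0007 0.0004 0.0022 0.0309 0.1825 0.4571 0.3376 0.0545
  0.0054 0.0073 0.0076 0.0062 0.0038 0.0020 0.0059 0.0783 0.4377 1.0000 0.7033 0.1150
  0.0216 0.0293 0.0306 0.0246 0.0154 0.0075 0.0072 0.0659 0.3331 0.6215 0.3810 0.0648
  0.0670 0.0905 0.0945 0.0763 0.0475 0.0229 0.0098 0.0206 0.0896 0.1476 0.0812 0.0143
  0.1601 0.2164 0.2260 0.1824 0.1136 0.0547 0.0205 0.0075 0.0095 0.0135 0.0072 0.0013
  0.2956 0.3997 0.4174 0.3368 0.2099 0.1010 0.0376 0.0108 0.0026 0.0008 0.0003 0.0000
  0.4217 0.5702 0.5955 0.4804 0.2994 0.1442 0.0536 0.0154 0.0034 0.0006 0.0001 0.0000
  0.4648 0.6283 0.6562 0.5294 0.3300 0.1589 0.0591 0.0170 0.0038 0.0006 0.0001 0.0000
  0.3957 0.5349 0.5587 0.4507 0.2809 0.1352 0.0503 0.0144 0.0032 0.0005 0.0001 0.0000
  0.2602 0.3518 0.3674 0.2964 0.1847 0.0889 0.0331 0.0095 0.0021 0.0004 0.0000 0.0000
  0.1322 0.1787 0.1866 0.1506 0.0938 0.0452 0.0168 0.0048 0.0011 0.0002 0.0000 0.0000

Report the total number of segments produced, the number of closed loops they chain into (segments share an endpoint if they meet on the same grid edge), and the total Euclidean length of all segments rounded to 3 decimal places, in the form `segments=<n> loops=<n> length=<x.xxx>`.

segments=10 loops=2 length=6.731

cell (1,8): code 0100 → (1.335,9.000)–(2.000,8.358)
cell (1,9): code 1100 → (1.824,10.000)–(1.335,9.000)
cell (1,10): code 1000 → (2.000,10.109)–(1.824,10.000)
cell (2,8): code 0010 → (2.000,8.358)–(2.954,9.000)
cell (2,9): code 0011 → (2.954,9.000)–(2.200,10.000)
cell (2,10): code 0001 → (2.200,10.000)–(2.000,10.109)
cell (7,1): code 0100 → (7.717,2.000)–(8.000,1.384)
cell (7,2): code 1000 → (8.000,2.136)–(7.717,2.000)
cell (8,1): code 0010 → (8.000,1.384)–(8.176,2.000)
cell (8,2): code 0001 → (8.176,2.000)–(8.000,2.136)
total: 10 segments, chained into 2 closed loop(s), length Σ = 6.730703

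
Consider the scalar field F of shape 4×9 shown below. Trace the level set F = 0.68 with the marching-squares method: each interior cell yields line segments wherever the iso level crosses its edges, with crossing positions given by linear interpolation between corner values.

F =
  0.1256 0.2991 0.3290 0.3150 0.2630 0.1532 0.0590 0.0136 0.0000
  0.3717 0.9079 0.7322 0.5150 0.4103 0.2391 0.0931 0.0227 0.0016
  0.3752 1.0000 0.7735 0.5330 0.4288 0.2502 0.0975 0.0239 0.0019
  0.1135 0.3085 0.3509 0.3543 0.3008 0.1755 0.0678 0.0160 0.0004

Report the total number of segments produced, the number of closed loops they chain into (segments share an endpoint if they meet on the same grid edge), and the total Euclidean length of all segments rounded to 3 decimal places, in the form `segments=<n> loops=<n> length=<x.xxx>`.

segments=8 loops=1 length=6.050

cell (0,0): code 0100 → (0.626,1.000)–(1.000,0.575)
cell (0,1): code 1100 → (0.871,2.000)–(0.626,1.000)
cell (0,2): code 1000 → (1.000,2.240)–(0.871,2.000)
cell (1,0): code 0110 → (1.000,0.575)–(2.000,0.488)
cell (1,2): code 1001 → (2.000,2.389)–(1.000,2.240)
cell (2,0): code 0010 → (2.000,0.488)–(2.463,1.000)
cell (2,1): code 0011 → (2.463,1.000)–(2.221,2.000)
cell (2,2): code 0001 → (2.221,2.000)–(2.000,2.389)
total: 8 segments, chained into 1 closed loop(s), length Σ = 6.049986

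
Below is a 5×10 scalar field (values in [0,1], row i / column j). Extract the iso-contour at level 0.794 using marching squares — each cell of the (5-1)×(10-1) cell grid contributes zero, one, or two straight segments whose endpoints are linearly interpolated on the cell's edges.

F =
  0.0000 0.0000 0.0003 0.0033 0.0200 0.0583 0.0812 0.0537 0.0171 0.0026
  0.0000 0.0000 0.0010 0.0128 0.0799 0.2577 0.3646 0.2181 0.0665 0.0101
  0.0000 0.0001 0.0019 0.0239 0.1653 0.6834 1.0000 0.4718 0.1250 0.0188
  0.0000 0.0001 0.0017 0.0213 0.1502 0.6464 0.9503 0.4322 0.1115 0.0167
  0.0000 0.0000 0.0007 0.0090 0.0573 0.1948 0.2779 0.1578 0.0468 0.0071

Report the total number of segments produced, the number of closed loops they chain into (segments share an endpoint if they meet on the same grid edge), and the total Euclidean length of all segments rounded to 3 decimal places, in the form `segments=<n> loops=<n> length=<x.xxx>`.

cell (1,5): code 0100 → (1.676,6.000)–(2.000,5.349)
cell (1,6): code 1000 → (2.000,6.390)–(1.676,6.000)
cell (2,5): code 0110 → (2.000,5.349)–(3.000,5.486)
cell (2,6): code 1001 → (3.000,6.302)–(2.000,6.390)
cell (3,5): code 0010 → (3.000,5.486)–(3.232,6.000)
cell (3,6): code 0001 → (3.232,6.000)–(3.000,6.302)
total: 6 segments, chained into 1 closed loop(s), length Σ = 4.192518

segments=6 loops=1 length=4.193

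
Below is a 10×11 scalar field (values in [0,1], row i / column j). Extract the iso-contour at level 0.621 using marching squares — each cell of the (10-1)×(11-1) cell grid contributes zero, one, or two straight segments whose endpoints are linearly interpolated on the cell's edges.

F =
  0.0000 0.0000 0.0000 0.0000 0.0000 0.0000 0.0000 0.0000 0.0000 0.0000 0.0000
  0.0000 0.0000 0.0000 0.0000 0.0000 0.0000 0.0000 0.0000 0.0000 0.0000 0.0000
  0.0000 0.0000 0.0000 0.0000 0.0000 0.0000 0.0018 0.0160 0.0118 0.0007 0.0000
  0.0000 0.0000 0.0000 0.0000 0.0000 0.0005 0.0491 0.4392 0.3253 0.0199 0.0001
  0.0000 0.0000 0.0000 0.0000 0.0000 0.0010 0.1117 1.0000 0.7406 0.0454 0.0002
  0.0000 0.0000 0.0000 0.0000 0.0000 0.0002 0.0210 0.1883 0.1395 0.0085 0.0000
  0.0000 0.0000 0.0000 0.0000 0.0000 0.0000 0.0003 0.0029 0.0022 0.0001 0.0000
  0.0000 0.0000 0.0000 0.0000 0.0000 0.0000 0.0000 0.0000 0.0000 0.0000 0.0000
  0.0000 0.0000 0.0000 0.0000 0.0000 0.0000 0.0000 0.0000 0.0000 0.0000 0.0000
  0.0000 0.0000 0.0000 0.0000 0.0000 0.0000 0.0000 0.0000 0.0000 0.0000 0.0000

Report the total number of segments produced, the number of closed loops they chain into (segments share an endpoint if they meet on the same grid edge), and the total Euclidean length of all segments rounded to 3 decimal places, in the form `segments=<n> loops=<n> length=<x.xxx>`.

cell (3,6): code 0100 → (3.324,7.000)–(4.000,6.573)
cell (3,7): code 1100 → (3.712,8.000)–(3.324,7.000)
cell (3,8): code 1000 → (4.000,8.172)–(3.712,8.000)
cell (4,6): code 0010 → (4.000,6.573)–(4.467,7.000)
cell (4,7): code 0011 → (4.467,7.000)–(4.199,8.000)
cell (4,8): code 0001 → (4.199,8.000)–(4.000,8.172)
total: 6 segments, chained into 1 closed loop(s), length Σ = 4.138068

segments=6 loops=1 length=4.138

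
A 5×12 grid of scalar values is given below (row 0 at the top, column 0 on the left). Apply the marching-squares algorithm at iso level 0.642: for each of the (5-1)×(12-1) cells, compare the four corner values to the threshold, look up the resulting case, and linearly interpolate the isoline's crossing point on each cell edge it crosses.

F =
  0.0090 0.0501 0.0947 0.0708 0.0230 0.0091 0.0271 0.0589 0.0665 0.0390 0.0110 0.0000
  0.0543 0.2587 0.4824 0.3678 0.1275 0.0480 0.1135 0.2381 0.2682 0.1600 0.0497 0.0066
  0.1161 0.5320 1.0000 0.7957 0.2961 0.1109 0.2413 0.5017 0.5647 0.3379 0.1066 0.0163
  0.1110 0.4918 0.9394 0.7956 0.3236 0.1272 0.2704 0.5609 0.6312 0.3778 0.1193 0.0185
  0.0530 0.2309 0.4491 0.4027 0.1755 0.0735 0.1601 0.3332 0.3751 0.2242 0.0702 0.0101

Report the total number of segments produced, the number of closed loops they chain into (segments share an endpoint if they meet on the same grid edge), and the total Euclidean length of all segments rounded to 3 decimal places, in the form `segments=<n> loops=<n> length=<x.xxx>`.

segments=8 loops=1 length=6.995

cell (1,1): code 0100 → (1.308,2.000)–(2.000,1.235)
cell (1,2): code 1100 → (1.641,3.000)–(1.308,2.000)
cell (1,3): code 1000 → (2.000,3.308)–(1.641,3.000)
cell (2,1): code 0110 → (2.000,1.235)–(3.000,1.336)
cell (2,3): code 1001 → (3.000,3.325)–(2.000,3.308)
cell (3,1): code 0010 → (3.000,1.336)–(3.607,2.000)
cell (3,2): code 0011 → (3.607,2.000)–(3.391,3.000)
cell (3,3): code 0001 → (3.391,3.000)–(3.000,3.325)
total: 8 segments, chained into 1 closed loop(s), length Σ = 6.994539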